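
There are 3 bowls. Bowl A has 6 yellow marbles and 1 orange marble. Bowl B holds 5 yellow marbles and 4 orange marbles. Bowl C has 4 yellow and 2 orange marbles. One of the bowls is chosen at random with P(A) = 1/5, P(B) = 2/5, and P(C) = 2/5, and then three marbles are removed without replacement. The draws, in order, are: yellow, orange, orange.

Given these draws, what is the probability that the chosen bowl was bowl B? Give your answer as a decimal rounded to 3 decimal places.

0.641

For each hypothesis, P(data | H) works out to: P(data | bowl A) = (6/7)(1/6)(0/5) = 0; P(data | bowl B) = (5/9)(4/8)(3/7) = 5/42; P(data | bowl C) = (4/6)(2/5)(1/4) = 1/15.
The prior-weighted likelihoods are 1/5 · 0 = 0, 2/5 · 5/42 = 1/21, 2/5 · 1/15 = 2/75; with total 13/175.
Hence P(bowl B | data) = (1/21) / (13/175) = 25/39.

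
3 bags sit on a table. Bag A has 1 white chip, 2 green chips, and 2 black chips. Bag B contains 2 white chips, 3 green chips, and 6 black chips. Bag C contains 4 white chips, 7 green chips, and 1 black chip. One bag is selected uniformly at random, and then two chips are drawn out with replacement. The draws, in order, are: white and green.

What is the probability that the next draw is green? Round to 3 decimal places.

0.491

Under each hypothesis, the probability of the observed sequence is: P(data | bag A) = (1/5)(2/5) = 0.08; P(data | bag B) = (2/11)(3/11) = 0.049587; P(data | bag C) = (4/12)(7/12) = 0.19444.
The prior-weighted likelihoods are 1/3 · 0.08 = 0.026667, 1/3 · 0.049587 = 0.016529, 1/3 · 0.19444 = 0.064815; summing to 0.10801.
Normalising, the posterior is P(bag A | data) = 0.24689, P(bag B | data) = 0.15303, P(bag C | data) = 0.60008.
The predictive probability is P(green next | data) = (2/5)(0.24689) + (3/11)(0.15303) + (7/12)(0.60008) = 0.49054.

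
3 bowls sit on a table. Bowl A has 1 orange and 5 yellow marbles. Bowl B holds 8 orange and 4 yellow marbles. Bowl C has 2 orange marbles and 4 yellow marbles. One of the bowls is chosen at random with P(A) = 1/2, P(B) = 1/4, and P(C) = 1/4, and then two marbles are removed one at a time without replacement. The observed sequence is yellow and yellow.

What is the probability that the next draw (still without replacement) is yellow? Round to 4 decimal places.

For each hypothesis, P(data | H) works out to: P(data | bowl A) = (5/6)(4/5) = 2/3; P(data | bowl B) = (4/12)(3/11) = 1/11; P(data | bowl C) = (4/6)(3/5) = 2/5.
The prior-weighted likelihoods are 1/2 · 2/3 = 1/3, 1/4 · 1/11 = 1/44, 1/4 · 2/5 = 1/10; summing to 301/660.
The posterior is then P(bowl A | data) = 220/301, P(bowl B | data) = 15/301, P(bowl C | data) = 66/301.
So P(yellow next | data) = Σ P(yellow next | H) P(H | data) = (3/4)(220/301) + (1/5)(15/301) + (1/2)(66/301) = 201/301.

0.6678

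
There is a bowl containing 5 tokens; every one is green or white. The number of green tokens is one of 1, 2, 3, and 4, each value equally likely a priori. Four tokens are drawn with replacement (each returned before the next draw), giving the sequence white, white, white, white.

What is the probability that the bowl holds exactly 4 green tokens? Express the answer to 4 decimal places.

The likelihood of the observed sequence under each hypothesis: P(data | r = 1) = (4/5)(4/5)(4/5)(4/5) = 0.4096; P(data | r = 2) = (3/5)(3/5)(3/5)(3/5) = 0.1296; P(data | r = 3) = (2/5)(2/5)(2/5)(2/5) = 0.0256; P(data | r = 4) = (1/5)(1/5)(1/5)(1/5) = 0.0016.
Weighting by the prior gives 1/4 · 0.4096 = 0.1024, 1/4 · 0.1296 = 0.0324, 1/4 · 0.0256 = 0.0064, 1/4 · 0.0016 = 0.0004; these sum to 0.1416.
Hence P(r = 4 | data) = (0.0004) / (0.1416) = 0.0028249.

0.0028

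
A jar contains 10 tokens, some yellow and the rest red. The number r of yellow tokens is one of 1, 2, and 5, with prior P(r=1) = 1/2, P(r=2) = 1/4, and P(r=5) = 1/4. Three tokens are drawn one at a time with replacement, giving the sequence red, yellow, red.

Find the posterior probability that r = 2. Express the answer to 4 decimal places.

For each hypothesis, P(data | H) works out to: P(data | r = 1) = (9/10)(1/10)(9/10) = 0.081; P(data | r = 2) = (8/10)(2/10)(8/10) = 0.128; P(data | r = 5) = (5/10)(5/10)(5/10) = 0.125.
The prior-weighted likelihoods are 1/2 · 0.081 = 0.0405, 1/4 · 0.128 = 0.032, 1/4 · 0.125 = 0.03125; with total 0.10375.
Therefore the posterior P(r = 2 | data) = (0.032) / (0.10375) = 0.30843.

0.3084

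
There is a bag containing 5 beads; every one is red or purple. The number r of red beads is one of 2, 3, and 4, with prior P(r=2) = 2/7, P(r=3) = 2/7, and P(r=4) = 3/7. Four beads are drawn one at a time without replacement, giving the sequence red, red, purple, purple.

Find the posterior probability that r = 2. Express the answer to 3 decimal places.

0.500

Compute the likelihood of the observed sequence for each case: P(data | r = 2) = (2/5)(1/4)(3/3)(2/2) = 1/10; P(data | r = 3) = (3/5)(2/4)(2/3)(1/2) = 1/10; P(data | r = 4) = (4/5)(3/4)(1/3)(0/2) = 0.
Weighting by the prior gives 2/7 · 1/10 = 1/35, 2/7 · 1/10 = 1/35, 3/7 · 0 = 0; with total 2/35.
Therefore the posterior P(r = 2 | data) = (1/35) / (2/35) = 1/2.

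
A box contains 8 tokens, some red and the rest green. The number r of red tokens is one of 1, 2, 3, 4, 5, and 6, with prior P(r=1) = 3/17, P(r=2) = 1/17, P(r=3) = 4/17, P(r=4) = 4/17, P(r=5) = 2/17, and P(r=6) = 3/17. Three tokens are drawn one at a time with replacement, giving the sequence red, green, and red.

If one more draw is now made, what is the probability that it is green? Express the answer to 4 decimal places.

For each hypothesis, P(data | H) works out to: P(data | r = 1) = (1/8)(7/8)(1/8) = 0.013672; P(data | r = 2) = (2/8)(6/8)(2/8) = 0.046875; P(data | r = 3) = (3/8)(5/8)(3/8) = 0.087891; P(data | r = 4) = (4/8)(4/8)(4/8) = 0.125; P(data | r = 5) = (5/8)(3/8)(5/8) = 0.14648; P(data | r = 6) = (6/8)(2/8)(6/8) = 0.14062.
The prior-weighted likelihoods are 3/17 · 0.013672 = 0.0024127, 1/17 · 0.046875 = 0.0027574, 4/17 · 0.087891 = 0.02068, 4/17 · 0.125 = 0.029412, 2/17 · 0.14648 = 0.017233, 3/17 · 0.14062 = 0.024816; summing to 0.097312.
Normalising, the posterior is P(r = 1 | data) = 0.024793, P(r = 2 | data) = 0.028335, P(r = 3 | data) = 0.21251, P(r = 4 | data) = 0.30224, P(r = 5 | data) = 0.1771, P(r = 6 | data) = 0.25502.
The predictive probability is P(green next | data) = (7/8)(0.024793) + (3/4)(0.028335) + (5/8)(0.21251) + (1/2)(0.30224) + (3/8)(0.1771) + (1/4)(0.25502) = 0.45705.

0.4571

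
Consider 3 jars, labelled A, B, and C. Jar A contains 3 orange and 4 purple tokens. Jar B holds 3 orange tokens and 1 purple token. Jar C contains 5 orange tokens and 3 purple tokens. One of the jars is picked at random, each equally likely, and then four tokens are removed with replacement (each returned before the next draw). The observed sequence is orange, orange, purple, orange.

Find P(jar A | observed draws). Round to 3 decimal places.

The likelihood of the observed sequence under each hypothesis: P(data | jar A) = (3/7)(3/7)(4/7)(3/7) = 0.044981; P(data | jar B) = (3/4)(3/4)(1/4)(3/4) = 0.10547; P(data | jar C) = (5/8)(5/8)(3/8)(5/8) = 0.091553.
Multiplying each by its prior: 1/3 · 0.044981 = 0.014994, 1/3 · 0.10547 = 0.035156, 1/3 · 0.091553 = 0.030518; these sum to 0.080668.
So P(jar A | data) = (0.014994) / (0.080668) = 0.18587.

0.186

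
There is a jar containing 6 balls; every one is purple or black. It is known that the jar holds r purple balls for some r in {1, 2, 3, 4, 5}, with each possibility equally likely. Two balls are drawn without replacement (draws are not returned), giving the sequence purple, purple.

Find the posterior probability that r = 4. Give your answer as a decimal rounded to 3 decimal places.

0.300

Compute the likelihood of the observed sequence for each case: P(data | r = 1) = (1/6)(0/5) = 0; P(data | r = 2) = (2/6)(1/5) = 1/15; P(data | r = 3) = (3/6)(2/5) = 1/5; P(data | r = 4) = (4/6)(3/5) = 2/5; P(data | r = 5) = (5/6)(4/5) = 2/3.
Multiplying each by its prior: 1/5 · 0 = 0, 1/5 · 1/15 = 1/75, 1/5 · 1/5 = 1/25, 1/5 · 2/5 = 2/25, 1/5 · 2/3 = 2/15; with total 4/15.
By Bayes' rule, P(r = 4 | data) = (2/25) / (4/15) = 3/10.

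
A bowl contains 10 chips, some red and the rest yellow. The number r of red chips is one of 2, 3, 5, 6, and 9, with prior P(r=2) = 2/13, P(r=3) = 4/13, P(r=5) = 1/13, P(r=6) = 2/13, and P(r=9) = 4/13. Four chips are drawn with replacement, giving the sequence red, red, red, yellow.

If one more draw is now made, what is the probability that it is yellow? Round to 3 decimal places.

Under each hypothesis, the probability of the observed sequence is: P(data | r = 2) = (2/10)(2/10)(2/10)(8/10) = 0.0064; P(data | r = 3) = (3/10)(3/10)(3/10)(7/10) = 0.0189; P(data | r = 5) = (5/10)(5/10)(5/10)(5/10) = 0.0625; P(data | r = 6) = (6/10)(6/10)(6/10)(4/10) = 0.0864; P(data | r = 9) = (9/10)(9/10)(9/10)(1/10) = 0.0729.
Multiplying each by its prior: 2/13 · 0.0064 = 0.00098462, 4/13 · 0.0189 = 0.0058154, 1/13 · 0.0625 = 0.0048077, 2/13 · 0.0864 = 0.013292, 4/13 · 0.0729 = 0.022431; summing to 0.047331.
Normalising, the posterior is P(r = 2 | data) = 0.020803, P(r = 3 | data) = 0.12287, P(r = 5 | data) = 0.10158, P(r = 6 | data) = 0.28084, P(r = 9 | data) = 0.47392.
So P(yellow next | data) = Σ P(yellow next | H) P(H | data) = (4/5)(0.020803) + (7/10)(0.12287) + (1/2)(0.10158) + (2/5)(0.28084) + (1/10)(0.47392) = 0.31316.

0.313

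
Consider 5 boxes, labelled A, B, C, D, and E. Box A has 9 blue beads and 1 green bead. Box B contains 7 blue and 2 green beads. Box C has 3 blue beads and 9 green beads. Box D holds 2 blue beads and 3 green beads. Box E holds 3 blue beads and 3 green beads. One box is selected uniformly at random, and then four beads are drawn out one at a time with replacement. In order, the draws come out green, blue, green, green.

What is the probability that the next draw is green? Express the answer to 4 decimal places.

For each hypothesis, P(data | H) works out to: P(data | box A) = (1/10)(9/10)(1/10)(1/10) = 0.0009; P(data | box B) = (2/9)(7/9)(2/9)(2/9) = 0.0085353; P(data | box C) = (9/12)(3/12)(9/12)(9/12) = 0.10547; P(data | box D) = (3/5)(2/5)(3/5)(3/5) = 0.0864; P(data | box E) = (3/6)(3/6)(3/6)(3/6) = 0.0625.
Multiplying each by its prior: 1/5 · 0.0009 = 0.00018, 1/5 · 0.0085353 = 0.0017071, 1/5 · 0.10547 = 0.021094, 1/5 · 0.0864 = 0.01728, 1/5 · 0.0625 = 0.0125; summing to 0.052761.
Dividing through by the total gives posterior P(box A | data) = 0.0034116, P(box B | data) = 0.032355, P(box C | data) = 0.3998, P(box D | data) = 0.32752, P(box E | data) = 0.23692.
The predictive probability is P(green next | data) = (1/10)(0.0034116) + (2/9)(0.032355) + (3/4)(0.3998) + (3/5)(0.32752) + (1/2)(0.23692) = 0.62235.

0.6223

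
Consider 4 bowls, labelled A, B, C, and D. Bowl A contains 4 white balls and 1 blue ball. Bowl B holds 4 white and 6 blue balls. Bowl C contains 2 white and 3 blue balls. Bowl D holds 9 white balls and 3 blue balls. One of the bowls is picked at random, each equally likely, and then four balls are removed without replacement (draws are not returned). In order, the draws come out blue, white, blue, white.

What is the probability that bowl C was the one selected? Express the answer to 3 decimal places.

The likelihood of the observed sequence under each hypothesis: P(data | bowl A) = (1/5)(4/4)(0/3) = 0; P(data | bowl B) = (6/10)(4/9)(5/8)(3/7) = 1/14; P(data | bowl C) = (3/5)(2/4)(2/3)(1/2) = 1/10; P(data | bowl D) = (3/12)(9/11)(2/10)(8/9) = 2/55.
Weighting by the prior gives 1/4 · 0 = 0, 1/4 · 1/14 = 1/56, 1/4 · 1/10 = 1/40, 1/4 · 2/55 = 1/110; summing to 4/77.
Hence P(bowl C | data) = (1/40) / (4/77) = 77/160.

0.481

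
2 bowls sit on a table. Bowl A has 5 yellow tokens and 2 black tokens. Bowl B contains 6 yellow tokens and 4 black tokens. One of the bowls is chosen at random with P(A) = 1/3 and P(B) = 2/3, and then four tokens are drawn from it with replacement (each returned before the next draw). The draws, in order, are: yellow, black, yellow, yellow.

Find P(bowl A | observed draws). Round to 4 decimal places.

Compute the likelihood of the observed sequence for each case: P(data | bowl A) = (5/7)(2/7)(5/7)(5/7) = 0.10412; P(data | bowl B) = (6/10)(4/10)(6/10)(6/10) = 0.0864.
Multiplying each by its prior: 1/3 · 0.10412 = 0.034708, 2/3 · 0.0864 = 0.0576; summing to 0.092308.
Hence P(bowl A | data) = (0.034708) / (0.092308) = 0.376.

0.3760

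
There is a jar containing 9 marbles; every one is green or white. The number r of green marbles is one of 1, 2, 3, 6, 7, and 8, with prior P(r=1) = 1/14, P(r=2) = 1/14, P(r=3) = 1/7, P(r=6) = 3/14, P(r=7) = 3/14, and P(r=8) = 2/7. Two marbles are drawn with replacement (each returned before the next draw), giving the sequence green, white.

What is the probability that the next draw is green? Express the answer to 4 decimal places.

0.6081

Under each hypothesis, the probability of the observed sequence is: P(data | r = 1) = (1/9)(8/9) = 8/81; P(data | r = 2) = (2/9)(7/9) = 14/81; P(data | r = 3) = (3/9)(6/9) = 2/9; P(data | r = 6) = (6/9)(3/9) = 2/9; P(data | r = 7) = (7/9)(2/9) = 14/81; P(data | r = 8) = (8/9)(1/9) = 8/81.
Weighting by the prior gives 1/14 · 8/81 = 4/567, 1/14 · 14/81 = 1/81, 1/7 · 2/9 = 2/63, 3/14 · 2/9 = 1/21, 3/14 · 14/81 = 1/27, 2/7 · 8/81 = 16/567; summing to 31/189.
Dividing through by the total gives posterior P(r = 1 | data) = 4/93, P(r = 2 | data) = 7/93, P(r = 3 | data) = 6/31, P(r = 6 | data) = 9/31, P(r = 7 | data) = 7/31, P(r = 8 | data) = 16/93.
Averaging over the posterior, P(green next | data) = (1/9)(4/93) + (2/9)(7/93) + (1/3)(6/31) + (2/3)(9/31) + (7/9)(7/31) + (8/9)(16/93) = 509/837.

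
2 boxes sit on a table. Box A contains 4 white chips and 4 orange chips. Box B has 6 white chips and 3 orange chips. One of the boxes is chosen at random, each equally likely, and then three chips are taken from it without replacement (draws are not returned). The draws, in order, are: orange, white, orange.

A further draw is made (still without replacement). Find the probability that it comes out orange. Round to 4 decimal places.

0.3222

The likelihood of the observed sequence under each hypothesis: P(data | box A) = (4/8)(4/7)(3/6) = 1/7; P(data | box B) = (3/9)(6/8)(2/7) = 1/14.
Multiplying each by its prior: 1/2 · 1/7 = 1/14, 1/2 · 1/14 = 1/28; summing to 3/28.
The posterior is then P(box A | data) = 2/3, P(box B | data) = 1/3.
The predictive probability is P(orange next | data) = (2/5)(2/3) + (1/6)(1/3) = 29/90.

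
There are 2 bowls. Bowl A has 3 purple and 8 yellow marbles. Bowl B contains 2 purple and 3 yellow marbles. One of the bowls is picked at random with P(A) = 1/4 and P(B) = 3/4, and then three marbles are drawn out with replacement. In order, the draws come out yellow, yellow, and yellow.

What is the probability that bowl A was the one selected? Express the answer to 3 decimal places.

For each hypothesis, P(data | H) works out to: P(data | bowl A) = (8/11)(8/11)(8/11) = 0.38467; P(data | bowl B) = (3/5)(3/5)(3/5) = 0.216.
Weighting by the prior gives 1/4 · 0.38467 = 0.096168, 3/4 · 0.216 = 0.162; summing to 0.25817.
By Bayes' rule, P(bowl A | data) = (0.096168) / (0.25817) = 0.3725.

0.373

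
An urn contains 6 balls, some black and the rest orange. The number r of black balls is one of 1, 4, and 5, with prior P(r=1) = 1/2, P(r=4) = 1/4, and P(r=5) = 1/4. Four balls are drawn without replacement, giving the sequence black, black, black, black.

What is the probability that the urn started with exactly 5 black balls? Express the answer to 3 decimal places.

The likelihood of the observed sequence under each hypothesis: P(data | r = 1) = (1/6)(0/5) = 0; P(data | r = 4) = (4/6)(3/5)(2/4)(1/3) = 1/15; P(data | r = 5) = (5/6)(4/5)(3/4)(2/3) = 1/3.
Weighting by the prior gives 1/2 · 0 = 0, 1/4 · 1/15 = 1/60, 1/4 · 1/3 = 1/12; these sum to 1/10.
So P(r = 5 | data) = (1/12) / (1/10) = 5/6.

0.833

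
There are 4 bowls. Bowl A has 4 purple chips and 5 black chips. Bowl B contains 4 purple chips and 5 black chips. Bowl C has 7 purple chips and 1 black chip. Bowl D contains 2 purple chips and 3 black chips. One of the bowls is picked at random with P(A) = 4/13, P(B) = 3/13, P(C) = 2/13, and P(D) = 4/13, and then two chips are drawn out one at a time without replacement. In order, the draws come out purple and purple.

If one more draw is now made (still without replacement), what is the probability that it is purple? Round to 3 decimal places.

0.516

Compute the likelihood of the observed sequence for each case: P(data | bowl A) = (4/9)(3/8) = 1/6; P(data | bowl B) = (4/9)(3/8) = 1/6; P(data | bowl C) = (7/8)(6/7) = 3/4; P(data | bowl D) = (2/5)(1/4) = 1/10.
Multiplying each by its prior: 4/13 · 1/6 = 2/39, 3/13 · 1/6 = 1/26, 2/13 · 3/4 = 3/26, 4/13 · 1/10 = 2/65; these sum to 46/195.
Normalising, the posterior is P(bowl A | data) = 5/23, P(bowl B | data) = 15/92, P(bowl C | data) = 45/92, P(bowl D | data) = 3/23.
Averaging over the posterior, P(purple next | data) = (2/7)(5/23) + (2/7)(15/92) + (5/6)(45/92) + (0)(3/23) = 95/184.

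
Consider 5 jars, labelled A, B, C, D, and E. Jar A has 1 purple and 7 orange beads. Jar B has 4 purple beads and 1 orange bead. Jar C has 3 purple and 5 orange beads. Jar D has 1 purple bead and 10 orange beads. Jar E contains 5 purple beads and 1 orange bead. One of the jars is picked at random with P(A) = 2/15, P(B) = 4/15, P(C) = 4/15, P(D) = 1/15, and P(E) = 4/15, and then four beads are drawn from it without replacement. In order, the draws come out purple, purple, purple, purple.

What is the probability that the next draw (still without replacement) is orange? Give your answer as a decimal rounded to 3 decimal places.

0.688

For each hypothesis, P(data | H) works out to: P(data | jar A) = (1/8)(0/7) = 0; P(data | jar B) = (4/5)(3/4)(2/3)(1/2) = 1/5; P(data | jar C) = (3/8)(2/7)(1/6)(0/5) = 0; P(data | jar D) = (1/11)(0/10) = 0; P(data | jar E) = (5/6)(4/5)(3/4)(2/3) = 1/3.
The prior-weighted likelihoods are 2/15 · 0 = 0, 4/15 · 1/5 = 4/75, 4/15 · 0 = 0, 1/15 · 0 = 0, 4/15 · 1/3 = 4/45; with total 32/225.
Normalising, the posterior is P(jar A | data) = 0, P(jar B | data) = 3/8, P(jar C | data) = 0, P(jar D | data) = 0, P(jar E | data) = 5/8.
Averaging over the posterior, P(orange next | data) = (1)(3/8) + (1/2)(5/8) = 11/16.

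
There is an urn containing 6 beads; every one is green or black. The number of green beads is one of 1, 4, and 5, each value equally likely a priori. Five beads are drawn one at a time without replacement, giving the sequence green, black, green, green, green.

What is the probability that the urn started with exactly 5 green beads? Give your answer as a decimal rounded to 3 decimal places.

0.714

The likelihood of the observed sequence under each hypothesis: P(data | r = 1) = (1/6)(5/5)(0/4) = 0; P(data | r = 4) = (4/6)(2/5)(3/4)(2/3)(1/2) = 1/15; P(data | r = 5) = (5/6)(1/5)(4/4)(3/3)(2/2) = 1/6.
The prior-weighted likelihoods are 1/3 · 0 = 0, 1/3 · 1/15 = 1/45, 1/3 · 1/6 = 1/18; with total 7/90.
So P(r = 5 | data) = (1/18) / (7/90) = 5/7.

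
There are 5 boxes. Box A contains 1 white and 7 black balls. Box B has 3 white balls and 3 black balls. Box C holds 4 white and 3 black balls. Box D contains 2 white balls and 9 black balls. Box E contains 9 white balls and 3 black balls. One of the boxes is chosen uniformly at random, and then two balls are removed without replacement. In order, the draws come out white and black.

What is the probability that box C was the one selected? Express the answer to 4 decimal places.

0.2648

Compute the likelihood of the observed sequence for each case: P(data | box A) = (1/8)(7/7) = 0.125; P(data | box B) = (3/6)(3/5) = 0.3; P(data | box C) = (4/7)(3/6) = 0.28571; P(data | box D) = (2/11)(9/10) = 0.16364; P(data | box E) = (9/12)(3/11) = 0.20455.
Weighting by the prior gives 1/5 · 0.125 = 0.025, 1/5 · 0.3 = 0.06, 1/5 · 0.28571 = 0.057143, 1/5 · 0.16364 = 0.032727, 1/5 · 0.20455 = 0.040909; summing to 0.21578.
So P(box C | data) = (0.057143) / (0.21578) = 0.26482.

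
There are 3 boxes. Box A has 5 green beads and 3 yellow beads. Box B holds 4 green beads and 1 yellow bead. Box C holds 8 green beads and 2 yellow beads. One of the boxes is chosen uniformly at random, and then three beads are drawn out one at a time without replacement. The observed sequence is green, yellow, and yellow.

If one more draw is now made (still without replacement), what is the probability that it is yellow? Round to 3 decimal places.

Under each hypothesis, the probability of the observed sequence is: P(data | box A) = (5/8)(3/7)(2/6) = 0.089286; P(data | box B) = (4/5)(1/4)(0/3) = 0; P(data | box C) = (8/10)(2/9)(1/8) = 0.022222.
Weighting by the prior gives 1/3 · 0.089286 = 0.029762, 1/3 · 0 = 0, 1/3 · 0.022222 = 0.0074074; these sum to 0.037169.
Normalising, the posterior is P(box A | data) = 0.80071, P(box B | data) = 0, P(box C | data) = 0.19929.
Averaging over the posterior, P(yellow next | data) = (1/5)(0.80071) + (0)(0.19929) = 0.16014.

0.160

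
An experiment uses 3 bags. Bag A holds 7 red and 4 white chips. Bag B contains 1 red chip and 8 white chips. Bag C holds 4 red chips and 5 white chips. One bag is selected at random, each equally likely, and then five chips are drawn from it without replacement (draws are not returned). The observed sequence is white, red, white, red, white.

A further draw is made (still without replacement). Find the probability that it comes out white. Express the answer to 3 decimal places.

The likelihood of the observed sequence under each hypothesis: P(data | bag A) = (4/11)(7/10)(3/9)(6/8)(2/7) = 0.018182; P(data | bag B) = (8/9)(1/8)(7/7)(0/6) = 0; P(data | bag C) = (5/9)(4/8)(4/7)(3/6)(3/5) = 0.047619.
The prior-weighted likelihoods are 1/3 · 0.018182 = 0.0060606, 1/3 · 0 = 0, 1/3 · 0.047619 = 0.015873; summing to 0.021934.
The posterior is then P(bag A | data) = 0.27632, P(bag B | data) = 0, P(bag C | data) = 0.72368.
So P(white next | data) = Σ P(white next | H) P(H | data) = (1/6)(0.27632) + (1/2)(0.72368) = 0.40789.

0.408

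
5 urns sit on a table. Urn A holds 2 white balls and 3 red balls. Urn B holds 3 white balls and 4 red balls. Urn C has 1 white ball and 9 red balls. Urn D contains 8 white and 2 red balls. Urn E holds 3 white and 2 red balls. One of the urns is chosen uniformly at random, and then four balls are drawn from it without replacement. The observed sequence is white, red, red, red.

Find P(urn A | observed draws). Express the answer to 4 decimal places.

0.3500

For each hypothesis, P(data | H) works out to: P(data | urn A) = (2/5)(3/4)(2/3)(1/2) = 1/10; P(data | urn B) = (3/7)(4/6)(3/5)(2/4) = 3/35; P(data | urn C) = (1/10)(9/9)(8/8)(7/7) = 1/10; P(data | urn D) = (8/10)(2/9)(1/8)(0/7) = 0; P(data | urn E) = (3/5)(2/4)(1/3)(0/2) = 0.
The prior-weighted likelihoods are 1/5 · 1/10 = 1/50, 1/5 · 3/35 = 3/175, 1/5 · 1/10 = 1/50, 1/5 · 0 = 0, 1/5 · 0 = 0; summing to 2/35.
So P(urn A | data) = (1/50) / (2/35) = 7/20.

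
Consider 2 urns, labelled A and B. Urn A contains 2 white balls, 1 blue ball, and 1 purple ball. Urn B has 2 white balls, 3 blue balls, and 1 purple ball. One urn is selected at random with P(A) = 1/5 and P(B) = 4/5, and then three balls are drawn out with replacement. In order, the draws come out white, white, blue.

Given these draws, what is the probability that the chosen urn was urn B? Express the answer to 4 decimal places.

For each hypothesis, P(data | H) works out to: P(data | urn A) = (2/4)(2/4)(1/4) = 1/16; P(data | urn B) = (2/6)(2/6)(3/6) = 1/18.
Multiplying each by its prior: 1/5 · 1/16 = 1/80, 4/5 · 1/18 = 2/45; these sum to 41/720.
So P(urn B | data) = (2/45) / (41/720) = 32/41.

0.7805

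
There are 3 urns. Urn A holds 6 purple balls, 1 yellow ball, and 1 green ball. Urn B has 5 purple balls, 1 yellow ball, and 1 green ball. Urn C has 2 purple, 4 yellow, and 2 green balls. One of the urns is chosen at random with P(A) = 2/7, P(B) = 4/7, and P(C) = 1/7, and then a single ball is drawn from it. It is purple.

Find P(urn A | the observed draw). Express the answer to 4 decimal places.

0.3256

For each hypothesis, P(data | H) works out to: P(data | urn A) = (6/8) = 3/4; P(data | urn B) = (5/7) = 5/7; P(data | urn C) = (2/8) = 1/4.
The prior-weighted likelihoods are 2/7 · 3/4 = 3/14, 4/7 · 5/7 = 20/49, 1/7 · 1/4 = 1/28; these sum to 129/196.
By Bayes' rule, P(urn A | data) = (3/14) / (129/196) = 14/43.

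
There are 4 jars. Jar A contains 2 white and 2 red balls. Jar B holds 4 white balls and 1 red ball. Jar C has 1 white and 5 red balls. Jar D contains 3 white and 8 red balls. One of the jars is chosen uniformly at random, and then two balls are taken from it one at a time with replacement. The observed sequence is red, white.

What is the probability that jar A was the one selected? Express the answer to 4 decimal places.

0.3346

Under each hypothesis, the probability of the observed sequence is: P(data | jar A) = (2/4)(2/4) = 0.25; P(data | jar B) = (1/5)(4/5) = 0.16; P(data | jar C) = (5/6)(1/6) = 0.13889; P(data | jar D) = (8/11)(3/11) = 0.19835.
The prior-weighted likelihoods are 1/4 · 0.25 = 0.0625, 1/4 · 0.16 = 0.04, 1/4 · 0.13889 = 0.034722, 1/4 · 0.19835 = 0.049587; with total 0.18681.
By Bayes' rule, P(jar A | data) = (0.0625) / (0.18681) = 0.33457.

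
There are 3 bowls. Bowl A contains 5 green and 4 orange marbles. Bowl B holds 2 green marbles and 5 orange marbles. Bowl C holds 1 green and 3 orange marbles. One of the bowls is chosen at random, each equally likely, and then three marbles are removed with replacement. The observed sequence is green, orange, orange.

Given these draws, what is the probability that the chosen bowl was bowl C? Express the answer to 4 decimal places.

The likelihood of the observed sequence under each hypothesis: P(data | bowl A) = (5/9)(4/9)(4/9) = 0.10974; P(data | bowl B) = (2/7)(5/7)(5/7) = 0.14577; P(data | bowl C) = (1/4)(3/4)(3/4) = 0.14062.
Multiplying each by its prior: 1/3 · 0.10974 = 0.03658, 1/3 · 0.14577 = 0.048591, 1/3 · 0.14062 = 0.046875; summing to 0.13205.
Hence P(bowl C | data) = (0.046875) / (0.13205) = 0.35499.

0.3550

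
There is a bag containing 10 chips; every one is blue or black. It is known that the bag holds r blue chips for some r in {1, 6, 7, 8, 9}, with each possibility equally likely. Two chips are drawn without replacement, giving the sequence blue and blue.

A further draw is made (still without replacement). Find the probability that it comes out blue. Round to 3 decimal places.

0.731

Under each hypothesis, the probability of the observed sequence is: P(data | r = 1) = (1/10)(0/9) = 0; P(data | r = 6) = (6/10)(5/9) = 1/3; P(data | r = 7) = (7/10)(6/9) = 7/15; P(data | r = 8) = (8/10)(7/9) = 28/45; P(data | r = 9) = (9/10)(8/9) = 4/5.
The prior-weighted likelihoods are 1/5 · 0 = 0, 1/5 · 1/3 = 1/15, 1/5 · 7/15 = 7/75, 1/5 · 28/45 = 28/225, 1/5 · 4/5 = 4/25; with total 4/9.
Dividing through by the total gives posterior P(r = 1 | data) = 0, P(r = 6 | data) = 3/20, P(r = 7 | data) = 21/100, P(r = 8 | data) = 7/25, P(r = 9 | data) = 9/25.
So P(blue next | data) = Σ P(blue next | H) P(H | data) = (1/2)(3/20) + (5/8)(21/100) + (3/4)(7/25) + (7/8)(9/25) = 117/160.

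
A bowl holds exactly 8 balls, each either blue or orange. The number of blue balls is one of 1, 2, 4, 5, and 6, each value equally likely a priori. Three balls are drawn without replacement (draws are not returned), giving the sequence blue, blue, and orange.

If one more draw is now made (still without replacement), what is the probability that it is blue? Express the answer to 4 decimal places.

0.5733

The likelihood of the observed sequence under each hypothesis: P(data | r = 1) = (1/8)(0/7) = 0; P(data | r = 2) = (2/8)(1/7)(6/6) = 1/28; P(data | r = 4) = (4/8)(3/7)(4/6) = 1/7; P(data | r = 5) = (5/8)(4/7)(3/6) = 5/28; P(data | r = 6) = (6/8)(5/7)(2/6) = 5/28.
Weighting by the prior gives 1/5 · 0 = 0, 1/5 · 1/28 = 1/140, 1/5 · 1/7 = 1/35, 1/5 · 5/28 = 1/28, 1/5 · 5/28 = 1/28; with total 3/28.
The posterior is then P(r = 1 | data) = 0, P(r = 2 | data) = 1/15, P(r = 4 | data) = 4/15, P(r = 5 | data) = 1/3, P(r = 6 | data) = 1/3.
Averaging over the posterior, P(blue next | data) = (0)(1/15) + (2/5)(4/15) + (3/5)(1/3) + (4/5)(1/3) = 43/75.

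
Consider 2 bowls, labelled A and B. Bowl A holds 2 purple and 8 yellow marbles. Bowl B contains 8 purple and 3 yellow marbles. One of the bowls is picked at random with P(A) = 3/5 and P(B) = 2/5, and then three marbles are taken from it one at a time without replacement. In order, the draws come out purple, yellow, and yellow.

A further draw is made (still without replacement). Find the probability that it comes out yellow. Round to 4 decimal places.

For each hypothesis, P(data | H) works out to: P(data | bowl A) = (2/10)(8/9)(7/8) = 7/45; P(data | bowl B) = (8/11)(3/10)(2/9) = 8/165.
Weighting by the prior gives 3/5 · 7/45 = 7/75, 2/5 · 8/165 = 16/825; with total 31/275.
Normalising, the posterior is P(bowl A | data) = 77/93, P(bowl B | data) = 16/93.
Averaging over the posterior, P(yellow next | data) = (6/7)(77/93) + (1/8)(16/93) = 68/93.

0.7312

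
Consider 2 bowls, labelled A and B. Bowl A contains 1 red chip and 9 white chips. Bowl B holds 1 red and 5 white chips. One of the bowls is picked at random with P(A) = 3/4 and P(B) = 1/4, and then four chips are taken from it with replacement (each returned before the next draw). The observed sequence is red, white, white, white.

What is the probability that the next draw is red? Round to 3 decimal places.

0.120

Compute the likelihood of the observed sequence for each case: P(data | bowl A) = (1/10)(9/10)(9/10)(9/10) = 0.0729; P(data | bowl B) = (1/6)(5/6)(5/6)(5/6) = 0.096451.
The prior-weighted likelihoods are 3/4 · 0.0729 = 0.054675, 1/4 · 0.096451 = 0.024113; these sum to 0.078788.
Normalising, the posterior is P(bowl A | data) = 0.69395, P(bowl B | data) = 0.30605.
The predictive probability is P(red next | data) = (1/10)(0.69395) + (1/6)(0.30605) = 0.1204.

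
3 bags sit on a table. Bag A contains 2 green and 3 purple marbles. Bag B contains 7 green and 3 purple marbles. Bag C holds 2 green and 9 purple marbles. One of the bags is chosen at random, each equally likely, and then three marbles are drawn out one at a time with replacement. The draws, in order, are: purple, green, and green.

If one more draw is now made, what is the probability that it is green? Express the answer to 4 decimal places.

Under each hypothesis, the probability of the observed sequence is: P(data | bag A) = (3/5)(2/5)(2/5) = 0.096; P(data | bag B) = (3/10)(7/10)(7/10) = 0.147; P(data | bag C) = (9/11)(2/11)(2/11) = 0.027047.
Multiplying each by its prior: 1/3 · 0.096 = 0.032, 1/3 · 0.147 = 0.049, 1/3 · 0.027047 = 0.0090158; summing to 0.090016.
The posterior is then P(bag A | data) = 0.35549, P(bag B | data) = 0.54435, P(bag C | data) = 0.10016.
So P(green next | data) = Σ P(green next | H) P(H | data) = (2/5)(0.35549) + (7/10)(0.54435) + (2/11)(0.10016) = 0.54145.

0.5415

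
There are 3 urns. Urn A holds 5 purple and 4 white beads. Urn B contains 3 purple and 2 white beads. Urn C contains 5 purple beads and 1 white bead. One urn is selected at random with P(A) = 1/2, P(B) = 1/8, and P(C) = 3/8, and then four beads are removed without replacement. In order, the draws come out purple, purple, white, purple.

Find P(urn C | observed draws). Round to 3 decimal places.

Under each hypothesis, the probability of the observed sequence is: P(data | urn A) = (5/9)(4/8)(4/7)(3/6) = 0.079365; P(data | urn B) = (3/5)(2/4)(2/3)(1/2) = 0.1; P(data | urn C) = (5/6)(4/5)(1/4)(3/3) = 0.16667.
Weighting by the prior gives 1/2 · 0.079365 = 0.039683, 1/8 · 0.1 = 0.0125, 3/8 · 0.16667 = 0.0625; summing to 0.11468.
So P(urn C | data) = (0.0625) / (0.11468) = 0.54498.

0.545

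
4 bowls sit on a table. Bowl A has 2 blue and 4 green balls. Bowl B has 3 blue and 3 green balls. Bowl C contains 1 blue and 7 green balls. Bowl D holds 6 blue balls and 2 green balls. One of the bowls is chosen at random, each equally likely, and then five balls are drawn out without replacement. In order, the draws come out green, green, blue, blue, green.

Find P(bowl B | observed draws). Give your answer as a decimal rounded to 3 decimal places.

0.429

Compute the likelihood of the observed sequence for each case: P(data | bowl A) = (4/6)(3/5)(2/4)(1/3)(2/2) = 1/15; P(data | bowl B) = (3/6)(2/5)(3/4)(2/3)(1/2) = 1/20; P(data | bowl C) = (7/8)(6/7)(1/6)(0/5) = 0; P(data | bowl D) = (2/8)(1/7)(6/6)(5/5)(0/4) = 0.
Weighting by the prior gives 1/4 · 1/15 = 1/60, 1/4 · 1/20 = 1/80, 1/4 · 0 = 0, 1/4 · 0 = 0; with total 7/240.
By Bayes' rule, P(bowl B | data) = (1/80) / (7/240) = 3/7.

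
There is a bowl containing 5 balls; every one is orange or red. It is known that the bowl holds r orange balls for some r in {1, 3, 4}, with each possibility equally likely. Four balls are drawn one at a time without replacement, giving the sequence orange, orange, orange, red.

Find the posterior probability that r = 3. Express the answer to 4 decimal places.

0.3333

Under each hypothesis, the probability of the observed sequence is: P(data | r = 1) = (1/5)(0/4) = 0; P(data | r = 3) = (3/5)(2/4)(1/3)(2/2) = 1/10; P(data | r = 4) = (4/5)(3/4)(2/3)(1/2) = 1/5.
The prior-weighted likelihoods are 1/3 · 0 = 0, 1/3 · 1/10 = 1/30, 1/3 · 1/5 = 1/15; these sum to 1/10.
So P(r = 3 | data) = (1/30) / (1/10) = 1/3.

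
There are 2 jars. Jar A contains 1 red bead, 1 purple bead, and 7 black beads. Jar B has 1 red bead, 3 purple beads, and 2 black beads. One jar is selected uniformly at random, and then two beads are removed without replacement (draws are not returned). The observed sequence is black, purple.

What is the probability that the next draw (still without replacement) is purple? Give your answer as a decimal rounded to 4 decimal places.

Compute the likelihood of the observed sequence for each case: P(data | jar A) = (7/9)(1/8) = 7/72; P(data | jar B) = (2/6)(3/5) = 1/5.
Multiplying each by its prior: 1/2 · 7/72 = 7/144, 1/2 · 1/5 = 1/10; summing to 107/720.
Normalising, the posterior is P(jar A | data) = 35/107, P(jar B | data) = 72/107.
Averaging over the posterior, P(purple next | data) = (0)(35/107) + (1/2)(72/107) = 36/107.

0.3364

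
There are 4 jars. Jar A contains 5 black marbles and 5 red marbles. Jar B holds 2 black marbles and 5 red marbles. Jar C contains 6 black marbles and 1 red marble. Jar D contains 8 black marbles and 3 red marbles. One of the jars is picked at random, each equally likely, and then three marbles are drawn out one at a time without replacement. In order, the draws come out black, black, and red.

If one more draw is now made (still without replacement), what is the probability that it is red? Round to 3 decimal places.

Compute the likelihood of the observed sequence for each case: P(data | jar A) = (5/10)(4/9)(5/8) = 0.13889; P(data | jar B) = (2/7)(1/6)(5/5) = 0.047619; P(data | jar C) = (6/7)(5/6)(1/5) = 0.14286; P(data | jar D) = (8/11)(7/10)(3/9) = 0.1697.
Multiplying each by its prior: 1/4 · 0.13889 = 0.034722, 1/4 · 0.047619 = 0.011905, 1/4 · 0.14286 = 0.035714, 1/4 · 0.1697 = 0.042424; these sum to 0.12477.
Normalising, the posterior is P(jar A | data) = 0.2783, P(jar B | data) = 0.095417, P(jar C | data) = 0.28625, P(jar D | data) = 0.34003.
Averaging over the posterior, P(red next | data) = (4/7)(0.2783) + (1)(0.095417) + (0)(0.28625) + (1/4)(0.34003) = 0.33945.

0.339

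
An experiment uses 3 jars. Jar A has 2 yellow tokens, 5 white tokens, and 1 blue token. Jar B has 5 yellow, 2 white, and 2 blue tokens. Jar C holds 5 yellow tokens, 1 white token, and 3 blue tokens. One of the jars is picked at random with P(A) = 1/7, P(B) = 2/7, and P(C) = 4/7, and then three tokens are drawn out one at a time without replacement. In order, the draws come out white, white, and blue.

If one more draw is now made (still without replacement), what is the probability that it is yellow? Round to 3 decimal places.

Compute the likelihood of the observed sequence for each case: P(data | jar A) = (5/8)(4/7)(1/6) = 0.059524; P(data | jar B) = (2/9)(1/8)(2/7) = 0.0079365; P(data | jar C) = (1/9)(0/8) = 0.
Weighting by the prior gives 1/7 · 0.059524 = 0.0085034, 2/7 · 0.0079365 = 0.0022676, 4/7 · 0 = 0; these sum to 0.010771.
Normalising, the posterior is P(jar A | data) = 0.78947, P(jar B | data) = 0.21053, P(jar C | data) = 0.
Averaging over the posterior, P(yellow next | data) = (2/5)(0.78947) + (5/6)(0.21053) = 0.49123.

0.491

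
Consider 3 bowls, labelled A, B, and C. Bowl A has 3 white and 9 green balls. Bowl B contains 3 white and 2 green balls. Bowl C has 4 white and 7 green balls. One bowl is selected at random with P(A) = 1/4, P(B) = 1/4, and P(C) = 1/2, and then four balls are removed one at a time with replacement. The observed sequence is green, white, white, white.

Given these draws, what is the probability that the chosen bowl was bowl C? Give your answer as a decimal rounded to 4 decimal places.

0.3841

Compute the likelihood of the observed sequence for each case: P(data | bowl A) = (9/12)(3/12)(3/12)(3/12) = 0.011719; P(data | bowl B) = (2/5)(3/5)(3/5)(3/5) = 0.0864; P(data | bowl C) = (7/11)(4/11)(4/11)(4/11) = 0.030599.
The prior-weighted likelihoods are 1/4 · 0.011719 = 0.0029297, 1/4 · 0.0864 = 0.0216, 1/2 · 0.030599 = 0.0153; these sum to 0.039829.
By Bayes' rule, P(bowl C | data) = (0.0153) / (0.039829) = 0.38413.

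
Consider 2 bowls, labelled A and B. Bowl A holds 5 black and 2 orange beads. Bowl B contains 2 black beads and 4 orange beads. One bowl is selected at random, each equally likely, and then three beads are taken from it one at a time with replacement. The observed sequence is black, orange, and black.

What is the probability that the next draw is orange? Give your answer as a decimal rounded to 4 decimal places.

The likelihood of the observed sequence under each hypothesis: P(data | bowl A) = (5/7)(2/7)(5/7) = 0.14577; P(data | bowl B) = (2/6)(4/6)(2/6) = 0.074074.
Multiplying each by its prior: 1/2 · 0.14577 = 0.072886, 1/2 · 0.074074 = 0.037037; with total 0.10992.
Dividing through by the total gives posterior P(bowl A | data) = 0.66306, P(bowl B | data) = 0.33694.
So P(orange next | data) = Σ P(orange next | H) P(H | data) = (2/7)(0.66306) + (2/3)(0.33694) = 0.41407.

0.4141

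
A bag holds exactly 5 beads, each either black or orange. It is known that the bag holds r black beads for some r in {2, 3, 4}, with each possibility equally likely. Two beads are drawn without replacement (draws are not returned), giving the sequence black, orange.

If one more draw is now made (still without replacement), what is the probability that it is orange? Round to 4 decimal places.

0.3750

Compute the likelihood of the observed sequence for each case: P(data | r = 2) = (2/5)(3/4) = 3/10; P(data | r = 3) = (3/5)(2/4) = 3/10; P(data | r = 4) = (4/5)(1/4) = 1/5.
Multiplying each by its prior: 1/3 · 3/10 = 1/10, 1/3 · 3/10 = 1/10, 1/3 · 1/5 = 1/15; these sum to 4/15.
The posterior is then P(r = 2 | data) = 3/8, P(r = 3 | data) = 3/8, P(r = 4 | data) = 1/4.
Averaging over the posterior, P(orange next | data) = (2/3)(3/8) + (1/3)(3/8) + (0)(1/4) = 3/8.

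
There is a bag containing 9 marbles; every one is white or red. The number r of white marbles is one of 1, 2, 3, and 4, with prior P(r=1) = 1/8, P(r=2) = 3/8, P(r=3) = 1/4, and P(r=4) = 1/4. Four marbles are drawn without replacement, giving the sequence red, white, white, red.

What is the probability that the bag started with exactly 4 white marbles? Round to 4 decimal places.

0.4396

The likelihood of the observed sequence under each hypothesis: P(data | r = 1) = (8/9)(1/8)(0/7) = 0; P(data | r = 2) = (7/9)(2/8)(1/7)(6/6) = 1/36; P(data | r = 3) = (6/9)(3/8)(2/7)(5/6) = 5/84; P(data | r = 4) = (5/9)(4/8)(3/7)(4/6) = 5/63.
Weighting by the prior gives 1/8 · 0 = 0, 3/8 · 1/36 = 1/96, 1/4 · 5/84 = 5/336, 1/4 · 5/63 = 5/252; with total 13/288.
Hence P(r = 4 | data) = (5/252) / (13/288) = 40/91.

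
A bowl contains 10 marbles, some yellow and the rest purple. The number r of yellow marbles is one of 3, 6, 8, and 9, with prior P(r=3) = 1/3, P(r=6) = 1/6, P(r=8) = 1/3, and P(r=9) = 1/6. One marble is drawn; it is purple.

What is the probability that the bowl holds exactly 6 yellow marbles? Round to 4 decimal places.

For each hypothesis, P(data | H) works out to: P(data | r = 3) = (7/10) = 7/10; P(data | r = 6) = (4/10) = 2/5; P(data | r = 8) = (2/10) = 1/5; P(data | r = 9) = (1/10) = 1/10.
Weighting by the prior gives 1/3 · 7/10 = 7/30, 1/6 · 2/5 = 1/15, 1/3 · 1/5 = 1/15, 1/6 · 1/10 = 1/60; with total 23/60.
Therefore the posterior P(r = 6 | data) = (1/15) / (23/60) = 4/23.

0.1739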